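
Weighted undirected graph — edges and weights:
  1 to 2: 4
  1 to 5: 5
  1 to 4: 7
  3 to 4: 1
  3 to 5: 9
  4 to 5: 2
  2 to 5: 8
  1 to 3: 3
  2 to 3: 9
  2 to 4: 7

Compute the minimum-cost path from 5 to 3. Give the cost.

3

Checking several routes:
5→4→3: 2 + 1 = 3
5→1→3: 5 + 3 = 8
5→3: 9
5→4→1→3: 2 + 7 + 3 = 12
The minimum is 3.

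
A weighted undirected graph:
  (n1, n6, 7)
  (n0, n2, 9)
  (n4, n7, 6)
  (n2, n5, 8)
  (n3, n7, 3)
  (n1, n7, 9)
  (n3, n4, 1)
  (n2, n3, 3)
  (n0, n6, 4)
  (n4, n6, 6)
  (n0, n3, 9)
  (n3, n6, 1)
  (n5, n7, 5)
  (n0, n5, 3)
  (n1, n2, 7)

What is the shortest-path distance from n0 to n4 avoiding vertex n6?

Some routes from n0 to n4 avoiding n6:
n0 - n2 - n3 - n4: 9 + 3 + 1 = 13
n0 - n5 - n7 - n3 - n4: 3 + 5 + 3 + 1 = 12
n0 - n3 - n4: 9 + 1 = 10
Shortest: 10.

10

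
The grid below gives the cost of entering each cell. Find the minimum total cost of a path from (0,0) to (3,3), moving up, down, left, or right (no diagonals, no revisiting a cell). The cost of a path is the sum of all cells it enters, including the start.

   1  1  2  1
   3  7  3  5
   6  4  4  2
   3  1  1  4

Take [0,0] [0,1] [0,2] [0,3] [1,3] [2,3] [3,3] for a total of 1 + 1 + 2 + 1 + 5 + 2 + 4 = 16.

16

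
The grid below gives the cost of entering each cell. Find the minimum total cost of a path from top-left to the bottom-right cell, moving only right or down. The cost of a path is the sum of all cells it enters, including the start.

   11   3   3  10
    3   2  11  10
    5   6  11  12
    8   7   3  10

42

Best path: r0c0→r0c1→r1c1→r2c1→r3c1→r3c2→r3c3
Cost: 11 + 3 + 2 + 6 + 7 + 3 + 10 = 42
For comparison, the top-then-right route costs 59.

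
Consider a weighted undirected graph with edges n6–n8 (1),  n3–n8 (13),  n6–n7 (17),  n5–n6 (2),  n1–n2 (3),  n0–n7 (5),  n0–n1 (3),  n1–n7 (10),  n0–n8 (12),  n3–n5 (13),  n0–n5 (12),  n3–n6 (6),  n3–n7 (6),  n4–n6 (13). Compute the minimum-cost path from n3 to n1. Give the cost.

A few of the n3→n1 routes:
n3 -> n7 -> n0 -> n1: 6 + 5 + 3 = 14
n3 -> n7 -> n1: 6 + 10 = 16
n3 -> n6 -> n8 -> n0 -> n1: 6 + 1 + 12 + 3 = 22
Best route has total 14.

14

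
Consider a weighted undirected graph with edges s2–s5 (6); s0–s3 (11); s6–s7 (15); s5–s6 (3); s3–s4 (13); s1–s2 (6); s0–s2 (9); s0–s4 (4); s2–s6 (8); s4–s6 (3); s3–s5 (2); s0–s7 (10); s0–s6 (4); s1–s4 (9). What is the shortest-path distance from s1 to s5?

Some routes from s1 to s5:
s1-s2-s5: 6 + 6 = 12
s1-s2-s6-s5: 6 + 8 + 3 = 17
s1-s4-s6-s5: 9 + 3 + 3 = 15
Shortest: 12.

12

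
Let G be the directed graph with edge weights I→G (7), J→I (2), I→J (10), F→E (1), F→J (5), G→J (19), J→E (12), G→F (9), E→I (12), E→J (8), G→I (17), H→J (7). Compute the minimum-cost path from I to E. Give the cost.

Candidate routes:
I - G - J - E: 7 + 19 + 12 = 38
I - J - E: 10 + 12 = 22
I - G - F - J - E: 7 + 9 + 5 + 12 = 33
I - G - F - E: 7 + 9 + 1 = 17
The minimum is 17.

17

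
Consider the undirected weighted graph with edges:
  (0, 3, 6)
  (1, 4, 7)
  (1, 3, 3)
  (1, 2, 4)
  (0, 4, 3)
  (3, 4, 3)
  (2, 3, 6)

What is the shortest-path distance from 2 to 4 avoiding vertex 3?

Paths from 2 to 4 avoiding 3:
2-1-4: 4 + 7 = 11
Shortest: 11.

11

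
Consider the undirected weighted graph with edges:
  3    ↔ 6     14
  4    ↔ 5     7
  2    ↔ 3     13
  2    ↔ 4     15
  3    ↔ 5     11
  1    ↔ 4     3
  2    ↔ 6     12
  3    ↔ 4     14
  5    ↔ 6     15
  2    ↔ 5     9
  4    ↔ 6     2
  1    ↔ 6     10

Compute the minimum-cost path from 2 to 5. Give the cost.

Comparing a few candidate routes:
2 -> 4 -> 5: 15 + 7 = 22
2 -> 6 -> 1 -> 4 -> 5: 12 + 10 + 3 + 7 = 32
2 -> 5: 9
2 -> 3 -> 5: 13 + 11 = 24
2 -> 6 -> 4 -> 5: 12 + 2 + 7 = 21
2 -> 6 -> 5: 12 + 15 = 27
Best route has total 9.

9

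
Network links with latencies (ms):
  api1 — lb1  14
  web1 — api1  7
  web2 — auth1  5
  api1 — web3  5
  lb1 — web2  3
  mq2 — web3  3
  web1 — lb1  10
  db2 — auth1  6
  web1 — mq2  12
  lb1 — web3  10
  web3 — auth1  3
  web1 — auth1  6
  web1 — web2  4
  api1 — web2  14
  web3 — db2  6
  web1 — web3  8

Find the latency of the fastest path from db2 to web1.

Some routes from db2 to web1:
db2→web3→web1: 6 + 8 = 14
db2→auth1→web1: 6 + 6 = 12
db2→auth1→web2→web1: 6 + 5 + 4 = 15
db2→web3→auth1→web1: 6 + 3 + 6 = 15
The minimum is 12 ms.

12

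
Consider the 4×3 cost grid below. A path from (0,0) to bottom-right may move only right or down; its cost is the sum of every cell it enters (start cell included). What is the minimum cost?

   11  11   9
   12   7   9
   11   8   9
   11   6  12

Best path: (0,0) -> (0,1) -> (1,1) -> (2,1) -> (3,1) -> (3,2)
Cost: 11 + 11 + 7 + 8 + 6 + 12 = 55

55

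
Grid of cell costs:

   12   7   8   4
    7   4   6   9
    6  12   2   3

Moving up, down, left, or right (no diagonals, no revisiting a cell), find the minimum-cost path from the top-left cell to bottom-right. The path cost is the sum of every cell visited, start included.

Take [0,0]→[0,1]→[1,1]→[1,2]→[2,2]→[2,3] for a total of 12 + 7 + 4 + 6 + 2 + 3 = 34.

34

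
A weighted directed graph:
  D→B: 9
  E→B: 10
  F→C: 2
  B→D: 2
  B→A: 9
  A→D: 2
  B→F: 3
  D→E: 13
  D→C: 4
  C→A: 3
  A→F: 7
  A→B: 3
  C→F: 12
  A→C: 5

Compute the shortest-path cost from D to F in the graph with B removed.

Paths from D to F avoiding B:
D → C → F: 4 + 12 = 16
D → C → A → F: 4 + 3 + 7 = 14
Best route has total 14.

14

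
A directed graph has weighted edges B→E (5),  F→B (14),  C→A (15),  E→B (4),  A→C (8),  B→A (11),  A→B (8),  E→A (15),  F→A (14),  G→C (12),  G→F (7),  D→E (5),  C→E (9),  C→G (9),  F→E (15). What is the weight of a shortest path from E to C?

Candidate routes:
E-B-A-C: 4 + 11 + 8 = 23
E-A-C: 15 + 8 = 23
Best route has total 23.

23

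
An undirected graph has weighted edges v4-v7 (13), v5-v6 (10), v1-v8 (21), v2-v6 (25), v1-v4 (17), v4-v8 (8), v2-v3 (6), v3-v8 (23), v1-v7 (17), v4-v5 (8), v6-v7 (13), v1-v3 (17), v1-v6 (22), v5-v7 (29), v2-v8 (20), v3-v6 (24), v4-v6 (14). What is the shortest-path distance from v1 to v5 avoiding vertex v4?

A few of the v1→v5 routes:
v1 → v6 → v5: 22 + 10 = 32
v1 → v7 → v6 → v5: 17 + 13 + 10 = 40
v1 → v7 → v5: 17 + 29 = 46
v1 → v3 → v6 → v5: 17 + 24 + 10 = 51
Shortest: 32.

32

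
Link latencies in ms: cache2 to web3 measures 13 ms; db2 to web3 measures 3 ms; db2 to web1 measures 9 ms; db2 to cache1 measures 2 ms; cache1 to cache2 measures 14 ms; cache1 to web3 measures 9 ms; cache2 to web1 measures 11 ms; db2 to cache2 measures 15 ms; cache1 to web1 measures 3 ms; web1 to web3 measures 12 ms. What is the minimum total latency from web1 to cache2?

11

A few of the web1→cache2 routes:
web1→cache1→db2→cache2: 3 + 2 + 15 = 20
web1→cache2: 11
web1→cache1→cache2: 3 + 14 = 17
web1→cache1→db2→web3→cache2: 3 + 2 + 3 + 13 = 21
The minimum is 11 ms.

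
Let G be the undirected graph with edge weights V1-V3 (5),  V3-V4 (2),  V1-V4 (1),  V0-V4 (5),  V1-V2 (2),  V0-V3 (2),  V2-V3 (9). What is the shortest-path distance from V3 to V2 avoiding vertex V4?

Candidate routes:
V3 - V2: 9
V3 - V1 - V2: 5 + 2 = 7
Shortest: 7.

7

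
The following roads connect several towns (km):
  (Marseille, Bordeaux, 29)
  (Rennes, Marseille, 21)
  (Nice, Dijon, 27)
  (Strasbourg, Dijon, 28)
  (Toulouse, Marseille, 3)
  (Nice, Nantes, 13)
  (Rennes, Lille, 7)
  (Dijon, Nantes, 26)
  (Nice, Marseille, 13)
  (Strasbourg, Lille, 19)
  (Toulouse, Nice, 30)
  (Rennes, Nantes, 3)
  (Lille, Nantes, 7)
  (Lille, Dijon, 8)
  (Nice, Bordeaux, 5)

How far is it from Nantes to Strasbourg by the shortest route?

26

Some routes from Nantes to Strasbourg:
Nantes → Lille → Dijon → Strasbourg: 7 + 8 + 28 = 43
Nantes → Rennes → Lille → Strasbourg: 3 + 7 + 19 = 29
Nantes → Rennes → Lille → Dijon → Strasbourg: 3 + 7 + 8 + 28 = 46
Nantes → Lille → Strasbourg: 7 + 19 = 26
Nantes → Dijon → Lille → Strasbourg: 26 + 8 + 19 = 53
Shortest: 26 km.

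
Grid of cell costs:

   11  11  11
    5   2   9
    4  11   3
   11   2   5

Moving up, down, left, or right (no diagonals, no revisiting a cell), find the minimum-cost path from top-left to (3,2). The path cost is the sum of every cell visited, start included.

35

Take [0,0]→[1,0]→[1,1]→[1,2]→[2,2]→[3,2] for a total of 11 + 5 + 2 + 9 + 3 + 5 = 35.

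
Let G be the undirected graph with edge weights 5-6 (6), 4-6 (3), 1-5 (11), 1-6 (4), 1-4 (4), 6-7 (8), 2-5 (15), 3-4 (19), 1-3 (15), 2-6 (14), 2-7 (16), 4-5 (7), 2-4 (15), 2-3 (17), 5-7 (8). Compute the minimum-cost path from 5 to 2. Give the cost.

15

Comparing a few candidate routes:
5-6-4-2: 6 + 3 + 15 = 24
5-2: 15
5-4-2: 7 + 15 = 22
5-6-2: 6 + 14 = 20
Shortest: 15.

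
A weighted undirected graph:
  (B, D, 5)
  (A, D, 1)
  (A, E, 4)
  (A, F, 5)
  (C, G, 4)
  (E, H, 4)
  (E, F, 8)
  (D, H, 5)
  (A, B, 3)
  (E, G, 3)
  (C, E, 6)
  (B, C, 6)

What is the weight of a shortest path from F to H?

11

Some routes from F to H:
F-E-A-D-H: 8 + 4 + 1 + 5 = 18
F-E-H: 8 + 4 = 12
F-A-D-H: 5 + 1 + 5 = 11
F-A-B-D-H: 5 + 3 + 5 + 5 = 18
F-A-B-C-E-H: 5 + 3 + 6 + 6 + 4 = 24
F-A-E-H: 5 + 4 + 4 = 13
The minimum is 11.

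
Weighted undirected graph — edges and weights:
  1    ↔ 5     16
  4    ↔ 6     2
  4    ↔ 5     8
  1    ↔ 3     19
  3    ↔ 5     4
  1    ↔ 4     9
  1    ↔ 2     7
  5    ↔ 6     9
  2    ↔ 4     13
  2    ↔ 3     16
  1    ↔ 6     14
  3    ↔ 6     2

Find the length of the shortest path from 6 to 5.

Some routes from 6 to 5:
6 → 3 → 5: 2 + 4 = 6
6 → 5: 9
6 → 4 → 1 → 5: 2 + 9 + 16 = 27
6 → 4 → 5: 2 + 8 = 10
Best route has total 6.

6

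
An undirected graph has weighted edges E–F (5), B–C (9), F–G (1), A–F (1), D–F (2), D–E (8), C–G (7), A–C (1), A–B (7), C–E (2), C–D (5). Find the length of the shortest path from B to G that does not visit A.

Routes from B to G avoiding A:
B → C → G: 9 + 7 = 16
B → C → E → F → G: 9 + 2 + 5 + 1 = 17
B → C → D → E → F → G: 9 + 5 + 8 + 5 + 1 = 28
B → C → D → F → G: 9 + 5 + 2 + 1 = 17
B → C → E → D → F → G: 9 + 2 + 8 + 2 + 1 = 22
Best route has total 16.

16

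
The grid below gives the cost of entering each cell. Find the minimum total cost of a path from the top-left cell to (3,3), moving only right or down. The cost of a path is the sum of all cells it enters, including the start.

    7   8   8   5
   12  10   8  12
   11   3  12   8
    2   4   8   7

47

Cheapest: (0,0)→(0,1)→(1,1)→(2,1)→(3,1)→(3,2)→(3,3)
  7 + 8 + 10 + 3 + 4 + 8 + 7 = 47
For comparison, the top-then-right route costs 55.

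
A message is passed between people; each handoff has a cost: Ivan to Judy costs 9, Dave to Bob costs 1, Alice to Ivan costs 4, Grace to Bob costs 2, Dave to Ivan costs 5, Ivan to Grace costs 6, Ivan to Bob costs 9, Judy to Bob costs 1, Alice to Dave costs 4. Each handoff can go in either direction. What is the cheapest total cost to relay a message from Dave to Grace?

Checking several routes:
Dave→Alice→Ivan→Grace: 4 + 4 + 6 = 14
Dave→Ivan→Grace: 5 + 6 = 11
Dave→Bob→Grace: 1 + 2 = 3
Shortest: 3.

3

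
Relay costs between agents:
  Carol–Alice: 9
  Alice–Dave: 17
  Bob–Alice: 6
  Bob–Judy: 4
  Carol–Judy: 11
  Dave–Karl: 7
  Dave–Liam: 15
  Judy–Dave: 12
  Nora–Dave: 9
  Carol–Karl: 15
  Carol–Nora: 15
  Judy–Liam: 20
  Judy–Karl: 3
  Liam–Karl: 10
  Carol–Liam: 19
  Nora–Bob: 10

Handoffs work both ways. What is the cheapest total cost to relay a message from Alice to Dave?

17

A few of the Alice→Dave routes:
Alice - Bob - Judy - Karl - Dave: 6 + 4 + 3 + 7 = 20
Alice - Dave: 17
Alice - Bob - Nora - Dave: 6 + 10 + 9 = 25
Alice - Bob - Judy - Dave: 6 + 4 + 12 = 22
Best route has total 17.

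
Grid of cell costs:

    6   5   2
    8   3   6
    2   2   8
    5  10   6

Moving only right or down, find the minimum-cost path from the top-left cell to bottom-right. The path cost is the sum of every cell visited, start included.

Path r0c0 -> r0c1 -> r1c1 -> r2c1 -> r2c2 -> r3c2: 6 + 5 + 3 + 2 + 8 + 6 = 30.

30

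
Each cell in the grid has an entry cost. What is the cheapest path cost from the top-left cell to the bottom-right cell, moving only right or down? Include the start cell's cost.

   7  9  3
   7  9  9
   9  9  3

Path r0c0→r0c1→r0c2→r1c2→r2c2: 7 + 9 + 3 + 9 + 3 = 31.

31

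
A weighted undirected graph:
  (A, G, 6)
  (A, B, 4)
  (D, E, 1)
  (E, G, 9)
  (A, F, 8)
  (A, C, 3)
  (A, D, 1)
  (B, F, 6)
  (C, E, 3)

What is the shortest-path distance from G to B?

10

A few of the G→B routes:
G → A → B: 6 + 4 = 10
G → E → D → A → F → B: 9 + 1 + 1 + 8 + 6 = 25
G → A → F → B: 6 + 8 + 6 = 20
G → E → C → A → B: 9 + 3 + 3 + 4 = 19
G → E → D → A → B: 9 + 1 + 1 + 4 = 15
Best route has total 10.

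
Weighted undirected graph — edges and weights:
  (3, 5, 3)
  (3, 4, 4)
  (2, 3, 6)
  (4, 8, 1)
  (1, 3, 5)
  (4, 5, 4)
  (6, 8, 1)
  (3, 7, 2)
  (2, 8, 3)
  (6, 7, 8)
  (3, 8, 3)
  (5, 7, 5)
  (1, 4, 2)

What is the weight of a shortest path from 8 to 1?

Some routes from 8 to 1:
8 - 3 - 1: 3 + 5 = 8
8 - 4 - 3 - 1: 1 + 4 + 5 = 10
8 - 3 - 4 - 1: 3 + 4 + 2 = 9
8 - 4 - 1: 1 + 2 = 3
Best route has total 3.

3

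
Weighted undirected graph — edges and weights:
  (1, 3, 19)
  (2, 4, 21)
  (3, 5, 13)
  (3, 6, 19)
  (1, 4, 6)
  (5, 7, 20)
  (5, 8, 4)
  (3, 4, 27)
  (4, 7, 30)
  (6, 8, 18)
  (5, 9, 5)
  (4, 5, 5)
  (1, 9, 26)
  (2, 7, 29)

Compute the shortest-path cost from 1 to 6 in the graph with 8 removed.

Checking several routes:
1→3→6: 19 + 19 = 38
1→4→3→6: 6 + 27 + 19 = 52
1→9→5→4→3→6: 26 + 5 + 5 + 27 + 19 = 82
1→9→5→3→6: 26 + 5 + 13 + 19 = 63
1→4→5→3→6: 6 + 5 + 13 + 19 = 43
Shortest: 38.

38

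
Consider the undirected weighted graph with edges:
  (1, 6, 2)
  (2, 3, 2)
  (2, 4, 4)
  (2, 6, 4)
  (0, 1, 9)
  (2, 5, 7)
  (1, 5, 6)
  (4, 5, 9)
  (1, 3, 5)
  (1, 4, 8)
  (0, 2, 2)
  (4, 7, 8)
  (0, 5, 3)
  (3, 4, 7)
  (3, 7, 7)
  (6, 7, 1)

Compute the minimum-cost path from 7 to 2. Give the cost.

Some routes from 7 to 2:
7 → 6 → 1 → 3 → 2: 1 + 2 + 5 + 2 = 10
7 → 3 → 2: 7 + 2 = 9
7 → 6 → 1 → 5 → 0 → 2: 1 + 2 + 6 + 3 + 2 = 14
7 → 6 → 2: 1 + 4 = 5
7 → 6 → 1 → 0 → 2: 1 + 2 + 9 + 2 = 14
7 → 4 → 2: 8 + 4 = 12
Best route has total 5.

5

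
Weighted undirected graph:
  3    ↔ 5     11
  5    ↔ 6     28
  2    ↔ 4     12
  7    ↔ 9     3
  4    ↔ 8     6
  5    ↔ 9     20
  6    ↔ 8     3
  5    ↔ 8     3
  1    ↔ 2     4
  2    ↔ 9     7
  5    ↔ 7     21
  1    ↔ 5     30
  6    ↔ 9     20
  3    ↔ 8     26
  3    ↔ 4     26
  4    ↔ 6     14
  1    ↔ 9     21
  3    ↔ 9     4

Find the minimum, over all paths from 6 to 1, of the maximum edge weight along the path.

11

Checking several routes:
6-8-4-2-1: max(3, 6, 12, 4) = 12
6-8-5-9-2-1: max(3, 3, 20, 7, 4) = 20
6-4-2-1: max(14, 12, 4) = 14
6-4-8-5-3-9-2-1: max(14, 6, 3, 11, 4, 7, 4) = 14
6-8-5-3-9-2-1: max(3, 3, 11, 4, 7, 4) = 11
6-4-8-5-9-2-1: max(14, 6, 3, 20, 7, 4) = 20
Best route has worst link 11.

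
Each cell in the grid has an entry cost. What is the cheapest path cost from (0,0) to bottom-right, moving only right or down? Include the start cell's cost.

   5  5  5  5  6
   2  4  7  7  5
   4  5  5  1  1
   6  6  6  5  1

Cheapest: (0,0) → (1,0) → (1,1) → (2,1) → (2,2) → (2,3) → (2,4) → (3,4)
  5 + 2 + 4 + 5 + 5 + 1 + 1 + 1 = 24
For comparison, the top-then-right route costs 33.

24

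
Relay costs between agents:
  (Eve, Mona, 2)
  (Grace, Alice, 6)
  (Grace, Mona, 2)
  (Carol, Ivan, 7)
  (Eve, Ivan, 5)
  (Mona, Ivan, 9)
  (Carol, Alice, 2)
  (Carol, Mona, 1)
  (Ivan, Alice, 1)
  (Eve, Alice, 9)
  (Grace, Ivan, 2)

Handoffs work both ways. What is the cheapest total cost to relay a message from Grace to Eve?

Comparing a few candidate routes:
Grace → Ivan → Eve: 2 + 5 = 7
Grace → Mona → Eve: 2 + 2 = 4
Grace → Ivan → Alice → Carol → Mona → Eve: 2 + 1 + 2 + 1 + 2 = 8
The minimum is 4.

4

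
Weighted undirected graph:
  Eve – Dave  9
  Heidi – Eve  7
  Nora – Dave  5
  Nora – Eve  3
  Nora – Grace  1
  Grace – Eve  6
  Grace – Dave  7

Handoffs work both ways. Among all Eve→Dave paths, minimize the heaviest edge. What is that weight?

A few of the Eve→Dave routes:
Eve → Grace → Nora → Dave: max(6, 1, 5) = 6
Eve → Nora → Grace → Dave: max(3, 1, 7) = 7
Eve → Nora → Dave: max(3, 5) = 5
Best route has worst link 5.

5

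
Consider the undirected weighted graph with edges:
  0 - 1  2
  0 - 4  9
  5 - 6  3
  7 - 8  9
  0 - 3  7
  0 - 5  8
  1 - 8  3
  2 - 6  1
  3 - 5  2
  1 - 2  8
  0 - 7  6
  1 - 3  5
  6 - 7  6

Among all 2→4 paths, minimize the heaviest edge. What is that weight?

Some routes from 2 to 4:
2 → 1 → 8 → 7 → 0 → 4: max(8, 3, 9, 6, 9) = 9
2 → 1 → 3 → 0 → 4: max(8, 5, 7, 9) = 9
2 → 1 → 8 → 7 → 6 → 5 → 3 → 0 → 4: max(8, 3, 9, 6, 3, 2, 7, 9) = 9
2 → 1 → 3 → 5 → 6 → 7 → 0 → 4: max(8, 5, 2, 3, 6, 6, 9) = 9
2 → 1 → 3 → 5 → 0 → 4: max(8, 5, 2, 8, 9) = 9
The minimum achievable maximum is 9.

9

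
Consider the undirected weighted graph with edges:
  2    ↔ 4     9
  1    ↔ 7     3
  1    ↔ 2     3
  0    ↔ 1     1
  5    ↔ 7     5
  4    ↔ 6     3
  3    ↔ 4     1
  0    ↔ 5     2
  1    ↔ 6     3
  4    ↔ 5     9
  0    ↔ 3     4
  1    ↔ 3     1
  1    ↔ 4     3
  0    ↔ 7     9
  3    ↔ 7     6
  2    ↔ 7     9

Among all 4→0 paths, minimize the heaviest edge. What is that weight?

Comparing a few candidate routes:
4 - 6 - 1 - 0: max(3, 3, 1) = 3
4 - 3 - 0: max(1, 4) = 4
4 - 6 - 1 - 3 - 0: max(3, 3, 1, 4) = 4
4 - 3 - 1 - 0: max(1, 1, 1) = 1
4 - 1 - 0: max(3, 1) = 3
Smallest bottleneck: 1.

1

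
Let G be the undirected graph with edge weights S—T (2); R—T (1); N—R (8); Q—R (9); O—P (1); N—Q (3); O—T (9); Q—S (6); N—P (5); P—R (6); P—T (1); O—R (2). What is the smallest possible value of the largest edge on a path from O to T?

Comparing a few candidate routes:
O→P→N→Q→S→T: max(1, 5, 3, 6, 2) = 6
O→P→R→T: max(1, 6, 1) = 6
O→R→P→N→Q→S→T: max(2, 6, 5, 3, 6, 2) = 6
O→R→T: max(2, 1) = 2
O→P→T: max(1, 1) = 1
Smallest bottleneck: 1.

1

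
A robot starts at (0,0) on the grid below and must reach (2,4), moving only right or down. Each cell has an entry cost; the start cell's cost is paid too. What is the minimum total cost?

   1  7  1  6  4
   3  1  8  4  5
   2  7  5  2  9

28

Path [0,0] → [1,0] → [1,1] → [1,2] → [1,3] → [2,3] → [2,4]: 1 + 3 + 1 + 8 + 4 + 2 + 9 = 28.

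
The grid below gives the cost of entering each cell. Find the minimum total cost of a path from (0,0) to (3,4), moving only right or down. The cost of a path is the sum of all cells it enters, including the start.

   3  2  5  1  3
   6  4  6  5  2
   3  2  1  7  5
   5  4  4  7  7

28

Cheapest: [0,0] [0,1] [0,2] [0,3] [0,4] [1,4] [2,4] [3,4]
  3 + 2 + 5 + 1 + 3 + 2 + 5 + 7 = 28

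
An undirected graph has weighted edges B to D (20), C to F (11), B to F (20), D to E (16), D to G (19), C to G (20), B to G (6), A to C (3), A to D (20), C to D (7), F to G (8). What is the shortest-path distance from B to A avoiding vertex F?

Checking several routes:
B→G→D→C→A: 6 + 19 + 7 + 3 = 35
B→D→C→A: 20 + 7 + 3 = 30
B→G→C→A: 6 + 20 + 3 = 29
The minimum is 29.

29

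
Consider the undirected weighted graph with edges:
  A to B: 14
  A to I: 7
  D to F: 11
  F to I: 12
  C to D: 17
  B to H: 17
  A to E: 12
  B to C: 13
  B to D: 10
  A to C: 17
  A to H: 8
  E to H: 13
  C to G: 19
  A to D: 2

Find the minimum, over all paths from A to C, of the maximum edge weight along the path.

13

Checking several routes:
A -> B -> C: max(14, 13) = 14
A -> I -> F -> D -> B -> C: max(7, 12, 11, 10, 13) = 13
A -> D -> B -> C: max(2, 10, 13) = 13
The minimum achievable maximum is 13.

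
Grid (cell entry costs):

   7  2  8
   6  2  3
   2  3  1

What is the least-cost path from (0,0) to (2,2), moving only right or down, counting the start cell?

Take (0,0)→(0,1)→(1,1)→(1,2)→(2,2) for a total of 7 + 2 + 2 + 3 + 1 = 15.
For comparison, the top-then-right route costs 21.

15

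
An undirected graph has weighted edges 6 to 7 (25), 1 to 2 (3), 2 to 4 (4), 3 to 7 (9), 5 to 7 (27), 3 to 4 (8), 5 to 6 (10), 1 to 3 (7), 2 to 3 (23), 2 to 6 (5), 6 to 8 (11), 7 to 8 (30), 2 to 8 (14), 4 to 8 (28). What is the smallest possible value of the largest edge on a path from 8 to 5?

11

Some routes from 8 to 5:
8 → 2 → 3 → 7 → 5: max(14, 23, 9, 27) = 27
8 → 2 → 6 → 5: max(14, 5, 10) = 14
8 → 2 → 1 → 3 → 7 → 6 → 5: max(14, 3, 7, 9, 25, 10) = 25
8 → 2 → 4 → 3 → 7 → 6 → 5: max(14, 4, 8, 9, 25, 10) = 25
8 → 2 → 3 → 7 → 6 → 5: max(14, 23, 9, 25, 10) = 25
8 → 6 → 5: max(11, 10) = 11
Best route has worst link 11.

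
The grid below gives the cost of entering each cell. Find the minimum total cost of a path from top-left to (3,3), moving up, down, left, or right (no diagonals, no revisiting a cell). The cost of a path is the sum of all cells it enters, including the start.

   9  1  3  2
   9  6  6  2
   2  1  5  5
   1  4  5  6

Best path: r0c0 r0c1 r0c2 r0c3 r1c3 r2c3 r3c3
Cost: 9 + 1 + 3 + 2 + 2 + 5 + 6 = 28

28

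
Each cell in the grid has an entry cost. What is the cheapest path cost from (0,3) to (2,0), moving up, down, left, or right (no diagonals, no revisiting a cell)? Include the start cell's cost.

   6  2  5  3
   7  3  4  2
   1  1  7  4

14

Take [0,3] → [1,3] → [1,2] → [1,1] → [2,1] → [2,0] for a total of 3 + 2 + 4 + 3 + 1 + 1 = 14.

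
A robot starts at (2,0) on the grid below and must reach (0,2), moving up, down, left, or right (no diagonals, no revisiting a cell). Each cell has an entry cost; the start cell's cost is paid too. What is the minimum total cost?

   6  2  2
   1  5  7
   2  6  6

Cheapest: [2,0] → [1,0] → [1,1] → [0,1] → [0,2]
  2 + 1 + 5 + 2 + 2 = 12

12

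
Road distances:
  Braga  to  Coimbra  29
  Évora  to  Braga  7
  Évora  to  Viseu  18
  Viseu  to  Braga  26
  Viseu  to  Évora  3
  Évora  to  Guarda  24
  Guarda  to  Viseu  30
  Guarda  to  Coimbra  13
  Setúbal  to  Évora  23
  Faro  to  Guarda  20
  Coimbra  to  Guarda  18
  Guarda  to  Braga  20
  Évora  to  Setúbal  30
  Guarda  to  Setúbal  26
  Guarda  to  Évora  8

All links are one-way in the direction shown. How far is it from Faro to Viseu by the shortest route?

Routes from Faro to Viseu:
Faro -> Guarda -> Évora -> Viseu: 20 + 8 + 18 = 46
Faro -> Guarda -> Setúbal -> Évora -> Viseu: 20 + 26 + 23 + 18 = 87
Faro -> Guarda -> Viseu: 20 + 30 = 50
Best route has total 46.

46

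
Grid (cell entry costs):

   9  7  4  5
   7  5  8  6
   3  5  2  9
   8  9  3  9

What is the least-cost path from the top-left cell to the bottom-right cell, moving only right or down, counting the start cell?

38

Path (0,0) -> (1,0) -> (2,0) -> (2,1) -> (2,2) -> (3,2) -> (3,3): 9 + 7 + 3 + 5 + 2 + 3 + 9 = 38.
(Top row then right column would cost 49.)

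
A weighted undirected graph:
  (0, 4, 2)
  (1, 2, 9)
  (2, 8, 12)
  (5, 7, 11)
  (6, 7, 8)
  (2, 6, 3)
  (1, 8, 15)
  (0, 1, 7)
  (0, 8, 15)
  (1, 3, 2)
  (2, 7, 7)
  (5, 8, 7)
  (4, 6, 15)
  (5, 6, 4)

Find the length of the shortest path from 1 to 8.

15

Some routes from 1 to 8:
1→8: 15
1→2→8: 9 + 12 = 21
1→0→8: 7 + 15 = 22
1→2→6→5→8: 9 + 3 + 4 + 7 = 23
Shortest: 15.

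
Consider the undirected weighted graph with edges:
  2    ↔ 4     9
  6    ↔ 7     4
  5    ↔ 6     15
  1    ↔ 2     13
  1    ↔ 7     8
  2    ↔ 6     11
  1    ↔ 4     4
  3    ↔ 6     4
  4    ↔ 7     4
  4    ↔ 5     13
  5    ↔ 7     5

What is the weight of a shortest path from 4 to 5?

9

Some routes from 4 to 5:
4 → 2 → 6 → 7 → 5: 9 + 11 + 4 + 5 = 29
4 → 7 → 5: 4 + 5 = 9
4 → 7 → 6 → 5: 4 + 4 + 15 = 23
4 → 5: 13
4 → 1 → 7 → 5: 4 + 8 + 5 = 17
Shortest: 9.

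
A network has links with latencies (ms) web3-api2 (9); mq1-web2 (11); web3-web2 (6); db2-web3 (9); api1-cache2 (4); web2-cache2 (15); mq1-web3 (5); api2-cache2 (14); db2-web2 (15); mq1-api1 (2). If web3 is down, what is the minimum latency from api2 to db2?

44

Candidate routes:
api2 → cache2 → api1 → mq1 → web2 → db2: 14 + 4 + 2 + 11 + 15 = 46
api2 → cache2 → web2 → db2: 14 + 15 + 15 = 44
Shortest: 44 ms.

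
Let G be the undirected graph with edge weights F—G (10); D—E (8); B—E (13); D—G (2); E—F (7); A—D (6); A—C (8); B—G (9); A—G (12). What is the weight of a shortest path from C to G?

16

Routes from C to G:
C → A → D → E → F → G: 8 + 6 + 8 + 7 + 10 = 39
C → A → D → E → B → G: 8 + 6 + 8 + 13 + 9 = 44
C → A → D → G: 8 + 6 + 2 = 16
C → A → G: 8 + 12 = 20
Best route has total 16.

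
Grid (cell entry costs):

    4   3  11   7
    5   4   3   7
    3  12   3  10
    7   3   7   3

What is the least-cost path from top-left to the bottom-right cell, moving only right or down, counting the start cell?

27

Cheapest: r0c0 r0c1 r1c1 r1c2 r2c2 r3c2 r3c3
  4 + 3 + 4 + 3 + 3 + 7 + 3 = 27
(Top row then right column would cost 45.)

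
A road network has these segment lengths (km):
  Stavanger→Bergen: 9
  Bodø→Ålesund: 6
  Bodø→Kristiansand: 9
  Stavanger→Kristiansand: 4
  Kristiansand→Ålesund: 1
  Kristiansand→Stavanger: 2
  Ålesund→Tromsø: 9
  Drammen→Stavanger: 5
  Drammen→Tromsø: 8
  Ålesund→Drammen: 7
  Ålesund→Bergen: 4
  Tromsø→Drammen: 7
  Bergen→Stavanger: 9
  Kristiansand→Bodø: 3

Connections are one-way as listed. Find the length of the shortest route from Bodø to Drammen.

Paths from Bodø to Drammen:
Bodø - Kristiansand - Ålesund - Tromsø - Drammen: 9 + 1 + 9 + 7 = 26
Bodø - Ålesund - Drammen: 6 + 7 = 13
Bodø - Kristiansand - Ålesund - Drammen: 9 + 1 + 7 = 17
Bodø - Ålesund - Tromsø - Drammen: 6 + 9 + 7 = 22
The minimum is 13 km.

13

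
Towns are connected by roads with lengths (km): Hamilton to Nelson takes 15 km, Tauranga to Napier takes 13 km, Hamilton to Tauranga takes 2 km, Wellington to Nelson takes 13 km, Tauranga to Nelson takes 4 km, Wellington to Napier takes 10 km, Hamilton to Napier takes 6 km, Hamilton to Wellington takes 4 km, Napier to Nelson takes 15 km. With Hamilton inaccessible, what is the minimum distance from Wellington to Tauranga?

17

Checking several routes:
Wellington → Nelson → Tauranga: 13 + 4 = 17
Wellington → Napier → Nelson → Tauranga: 10 + 15 + 4 = 29
Wellington → Napier → Tauranga: 10 + 13 = 23
Shortest: 17 km.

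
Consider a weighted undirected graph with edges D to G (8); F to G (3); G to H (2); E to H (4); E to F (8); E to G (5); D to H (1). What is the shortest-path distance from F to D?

6

Checking several routes:
F - E - G - D: 8 + 5 + 8 = 21
F - G - H - D: 3 + 2 + 1 = 6
F - G - E - H - D: 3 + 5 + 4 + 1 = 13
F - E - H - D: 8 + 4 + 1 = 13
F - E - G - H - D: 8 + 5 + 2 + 1 = 16
F - G - D: 3 + 8 = 11
The minimum is 6.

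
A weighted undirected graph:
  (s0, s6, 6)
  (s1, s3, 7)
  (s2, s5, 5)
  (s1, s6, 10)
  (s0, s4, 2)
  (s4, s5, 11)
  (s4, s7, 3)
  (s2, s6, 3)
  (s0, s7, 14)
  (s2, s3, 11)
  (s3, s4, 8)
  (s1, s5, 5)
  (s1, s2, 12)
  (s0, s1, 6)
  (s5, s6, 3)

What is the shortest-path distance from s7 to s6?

11

Checking several routes:
s7 - s4 - s0 - s1 - s5 - s6: 3 + 2 + 6 + 5 + 3 = 19
s7 - s4 - s5 - s6: 3 + 11 + 3 = 17
s7 - s4 - s0 - s6: 3 + 2 + 6 = 11
The minimum is 11.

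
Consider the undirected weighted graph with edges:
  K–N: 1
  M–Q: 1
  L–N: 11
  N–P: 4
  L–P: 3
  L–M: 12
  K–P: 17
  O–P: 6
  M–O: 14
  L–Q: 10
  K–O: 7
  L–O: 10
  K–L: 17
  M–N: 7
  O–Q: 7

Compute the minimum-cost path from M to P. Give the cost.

Checking several routes:
M-Q-O-P: 1 + 7 + 6 = 14
M-Q-L-P: 1 + 10 + 3 = 14
M-L-P: 12 + 3 = 15
M-N-P: 7 + 4 = 11
M-O-P: 14 + 6 = 20
The minimum is 11.

11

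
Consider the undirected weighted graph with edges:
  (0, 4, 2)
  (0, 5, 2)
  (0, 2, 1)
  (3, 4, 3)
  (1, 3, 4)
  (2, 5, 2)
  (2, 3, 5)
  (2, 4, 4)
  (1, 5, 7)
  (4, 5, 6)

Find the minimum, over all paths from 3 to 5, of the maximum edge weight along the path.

3

Comparing a few candidate routes:
3 → 4 → 0 → 2 → 5: max(3, 2, 1, 2) = 3
3 → 2 → 4 → 0 → 5: max(5, 4, 2, 2) = 5
3 → 4 → 2 → 0 → 5: max(3, 4, 1, 2) = 4
3 → 4 → 2 → 5: max(3, 4, 2) = 4
3 → 4 → 0 → 5: max(3, 2, 2) = 3
3 → 2 → 5: max(5, 2) = 5
The minimum achievable maximum is 3.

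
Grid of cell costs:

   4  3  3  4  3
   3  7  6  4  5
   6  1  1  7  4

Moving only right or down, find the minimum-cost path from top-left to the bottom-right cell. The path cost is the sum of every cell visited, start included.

Path r0c0 → r0c1 → r0c2 → r0c3 → r0c4 → r1c4 → r2c4: 4 + 3 + 3 + 4 + 3 + 5 + 4 = 26.

26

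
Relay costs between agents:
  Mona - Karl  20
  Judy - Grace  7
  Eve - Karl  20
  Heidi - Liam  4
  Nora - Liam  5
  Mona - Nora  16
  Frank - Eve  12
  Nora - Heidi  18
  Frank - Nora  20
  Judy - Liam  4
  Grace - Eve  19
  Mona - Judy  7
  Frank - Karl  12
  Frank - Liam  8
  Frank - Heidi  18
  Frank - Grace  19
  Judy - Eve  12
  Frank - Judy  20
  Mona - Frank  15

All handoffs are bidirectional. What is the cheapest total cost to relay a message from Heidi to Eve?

Checking several routes:
Heidi-Nora-Liam-Judy-Eve: 18 + 5 + 4 + 12 = 39
Heidi-Liam-Judy-Eve: 4 + 4 + 12 = 20
Heidi-Liam-Judy-Grace-Eve: 4 + 4 + 7 + 19 = 34
Heidi-Frank-Eve: 18 + 12 = 30
Heidi-Liam-Frank-Eve: 4 + 8 + 12 = 24
Shortest: 20.

20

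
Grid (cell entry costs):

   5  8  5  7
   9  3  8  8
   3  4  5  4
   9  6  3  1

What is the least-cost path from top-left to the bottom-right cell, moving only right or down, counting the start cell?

Path r0c0→r0c1→r1c1→r2c1→r2c2→r3c2→r3c3: 5 + 8 + 3 + 4 + 5 + 3 + 1 = 29.
For comparison, the top-then-right route costs 38.

29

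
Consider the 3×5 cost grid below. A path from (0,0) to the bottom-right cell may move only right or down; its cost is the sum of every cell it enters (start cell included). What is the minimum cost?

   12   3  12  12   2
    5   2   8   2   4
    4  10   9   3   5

Path (0,0) -> (0,1) -> (1,1) -> (1,2) -> (1,3) -> (2,3) -> (2,4): 12 + 3 + 2 + 8 + 2 + 3 + 5 = 35.
For comparison, the top-then-right route costs 50.

35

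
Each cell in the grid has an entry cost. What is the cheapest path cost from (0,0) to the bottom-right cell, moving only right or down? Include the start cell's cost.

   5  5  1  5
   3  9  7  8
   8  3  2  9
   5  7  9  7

Cheapest: [0,0] [0,1] [0,2] [1,2] [2,2] [2,3] [3,3]
  5 + 5 + 1 + 7 + 2 + 9 + 7 = 36
For comparison, the top-then-right route costs 40.

36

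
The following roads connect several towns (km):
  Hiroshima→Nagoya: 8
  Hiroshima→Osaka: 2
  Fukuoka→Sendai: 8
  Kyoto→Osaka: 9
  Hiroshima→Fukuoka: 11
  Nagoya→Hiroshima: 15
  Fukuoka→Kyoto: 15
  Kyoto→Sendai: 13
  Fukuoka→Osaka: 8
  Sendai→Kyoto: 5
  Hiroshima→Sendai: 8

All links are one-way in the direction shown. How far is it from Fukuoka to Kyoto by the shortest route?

Paths from Fukuoka to Kyoto:
Fukuoka-Kyoto: 15
Fukuoka-Sendai-Kyoto: 8 + 5 = 13
Best route has total 13 km.

13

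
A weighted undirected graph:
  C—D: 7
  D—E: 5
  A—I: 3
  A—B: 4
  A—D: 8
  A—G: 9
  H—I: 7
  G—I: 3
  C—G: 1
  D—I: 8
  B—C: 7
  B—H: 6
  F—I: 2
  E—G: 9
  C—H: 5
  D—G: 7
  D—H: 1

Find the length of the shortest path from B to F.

9

A few of the B→F routes:
B -> H -> I -> F: 6 + 7 + 2 = 15
B -> A -> I -> F: 4 + 3 + 2 = 9
B -> C -> G -> I -> F: 7 + 1 + 3 + 2 = 13
B -> H -> D -> I -> F: 6 + 1 + 8 + 2 = 17
B -> H -> C -> G -> I -> F: 6 + 5 + 1 + 3 + 2 = 17
Best route has total 9.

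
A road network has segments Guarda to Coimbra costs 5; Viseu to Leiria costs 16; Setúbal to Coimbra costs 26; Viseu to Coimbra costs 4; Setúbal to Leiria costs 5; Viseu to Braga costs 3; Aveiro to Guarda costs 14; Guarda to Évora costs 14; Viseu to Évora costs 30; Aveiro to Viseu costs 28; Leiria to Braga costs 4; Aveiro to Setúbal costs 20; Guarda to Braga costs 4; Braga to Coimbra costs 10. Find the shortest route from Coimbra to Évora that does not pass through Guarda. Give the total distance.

Some routes from Coimbra to Évora avoiding Guarda:
Coimbra - Braga - Viseu - Évora: 10 + 3 + 30 = 43
Coimbra - Setúbal - Leiria - Viseu - Évora: 26 + 5 + 16 + 30 = 77
Coimbra - Braga - Leiria - Setúbal - Aveiro - Viseu - Évora: 10 + 4 + 5 + 20 + 28 + 30 = 97
Coimbra - Viseu - Évora: 4 + 30 = 34
Coimbra - Braga - Leiria - Viseu - Évora: 10 + 4 + 16 + 30 = 60
Coimbra - Setúbal - Leiria - Braga - Viseu - Évora: 26 + 5 + 4 + 3 + 30 = 68
Best route has total 34.

34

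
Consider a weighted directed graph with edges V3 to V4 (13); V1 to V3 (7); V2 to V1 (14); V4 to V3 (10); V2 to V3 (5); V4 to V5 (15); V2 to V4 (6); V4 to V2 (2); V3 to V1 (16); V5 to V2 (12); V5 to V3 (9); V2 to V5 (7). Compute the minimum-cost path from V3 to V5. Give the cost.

Paths from V3 to V5:
V3→V4→V2→V5: 13 + 2 + 7 = 22
V3→V4→V5: 13 + 15 = 28
Shortest: 22.

22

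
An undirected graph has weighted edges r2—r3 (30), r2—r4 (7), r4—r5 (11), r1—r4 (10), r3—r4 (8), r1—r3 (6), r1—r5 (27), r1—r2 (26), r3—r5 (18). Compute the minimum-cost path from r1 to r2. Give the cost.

A few of the r1→r2 routes:
r1-r5-r4-r2: 27 + 11 + 7 = 45
r1-r3-r5-r4-r2: 6 + 18 + 11 + 7 = 42
r1-r3-r4-r2: 6 + 8 + 7 = 21
r1-r3-r2: 6 + 30 = 36
r1-r4-r2: 10 + 7 = 17
r1-r2: 26
Shortest: 17.

17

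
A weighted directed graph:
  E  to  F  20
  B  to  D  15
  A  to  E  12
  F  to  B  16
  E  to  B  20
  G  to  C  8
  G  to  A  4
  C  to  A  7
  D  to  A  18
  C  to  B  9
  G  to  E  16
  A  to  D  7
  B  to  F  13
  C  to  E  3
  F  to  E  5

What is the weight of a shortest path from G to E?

11

Some routes from G to E:
G→C→E: 8 + 3 = 11
G→A→E: 4 + 12 = 16
G→E: 16
Shortest: 11.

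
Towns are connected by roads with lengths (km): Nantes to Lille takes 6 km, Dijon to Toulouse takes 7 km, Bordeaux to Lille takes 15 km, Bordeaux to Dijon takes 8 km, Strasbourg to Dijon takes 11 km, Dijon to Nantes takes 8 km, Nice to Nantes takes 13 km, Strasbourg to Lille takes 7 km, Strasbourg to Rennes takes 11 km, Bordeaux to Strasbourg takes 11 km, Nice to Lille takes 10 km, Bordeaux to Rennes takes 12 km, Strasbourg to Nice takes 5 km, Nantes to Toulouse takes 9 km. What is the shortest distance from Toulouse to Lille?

15

Comparing a few candidate routes:
Toulouse→Dijon→Strasbourg→Lille: 7 + 11 + 7 = 25
Toulouse→Nantes→Lille: 9 + 6 = 15
Toulouse→Dijon→Bordeaux→Strasbourg→Lille: 7 + 8 + 11 + 7 = 33
Toulouse→Dijon→Bordeaux→Lille: 7 + 8 + 15 = 30
Toulouse→Nantes→Nice→Lille: 9 + 13 + 10 = 32
Toulouse→Dijon→Nantes→Lille: 7 + 8 + 6 = 21
The minimum is 15 km.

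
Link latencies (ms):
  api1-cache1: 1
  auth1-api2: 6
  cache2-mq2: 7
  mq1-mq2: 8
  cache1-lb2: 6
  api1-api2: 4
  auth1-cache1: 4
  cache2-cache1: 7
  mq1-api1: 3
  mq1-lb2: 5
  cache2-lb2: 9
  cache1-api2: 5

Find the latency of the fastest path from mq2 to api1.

11

A few of the mq2→api1 routes:
mq2 -> cache2 -> lb2 -> mq1 -> api1: 7 + 9 + 5 + 3 = 24
mq2 -> cache2 -> cache1 -> api2 -> api1: 7 + 7 + 5 + 4 = 23
mq2 -> cache2 -> lb2 -> cache1 -> api1: 7 + 9 + 6 + 1 = 23
mq2 -> mq1 -> api1: 8 + 3 = 11
mq2 -> mq1 -> lb2 -> cache1 -> api1: 8 + 5 + 6 + 1 = 20
mq2 -> cache2 -> cache1 -> api1: 7 + 7 + 1 = 15
Shortest: 11 ms.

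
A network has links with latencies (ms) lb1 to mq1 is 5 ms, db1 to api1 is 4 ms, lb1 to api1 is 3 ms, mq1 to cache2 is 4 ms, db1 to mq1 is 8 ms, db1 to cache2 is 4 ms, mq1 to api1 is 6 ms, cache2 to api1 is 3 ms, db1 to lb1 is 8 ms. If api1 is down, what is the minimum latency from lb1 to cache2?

9

Some routes from lb1 to cache2 avoiding api1:
lb1 - mq1 - cache2: 5 + 4 = 9
lb1 - db1 - cache2: 8 + 4 = 12
lb1 - mq1 - db1 - cache2: 5 + 8 + 4 = 17
Shortest: 9 ms.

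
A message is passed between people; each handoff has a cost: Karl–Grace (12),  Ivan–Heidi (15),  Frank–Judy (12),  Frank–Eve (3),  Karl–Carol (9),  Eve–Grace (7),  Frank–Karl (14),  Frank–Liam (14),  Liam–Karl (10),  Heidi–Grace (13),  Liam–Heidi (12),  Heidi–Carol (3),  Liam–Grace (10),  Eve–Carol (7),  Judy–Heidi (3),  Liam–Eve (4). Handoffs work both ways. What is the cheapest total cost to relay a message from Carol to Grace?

Comparing a few candidate routes:
Carol - Karl - Grace: 9 + 12 = 21
Carol - Heidi - Grace: 3 + 13 = 16
Carol - Eve - Grace: 7 + 7 = 14
Carol - Eve - Liam - Grace: 7 + 4 + 10 = 21
Shortest: 14.

14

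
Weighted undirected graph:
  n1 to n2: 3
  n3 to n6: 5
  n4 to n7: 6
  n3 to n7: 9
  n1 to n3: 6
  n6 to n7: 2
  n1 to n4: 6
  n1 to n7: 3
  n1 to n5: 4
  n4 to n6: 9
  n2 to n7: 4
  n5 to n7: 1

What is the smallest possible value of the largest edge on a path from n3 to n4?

6

Comparing a few candidate routes:
n3→n1→n2→n7→n4: max(6, 3, 4, 6) = 6
n3→n6→n7→n4: max(5, 2, 6) = 6
n3→n1→n5→n7→n4: max(6, 4, 1, 6) = 6
n3→n1→n7→n4: max(6, 3, 6) = 6
n3→n1→n4: max(6, 6) = 6
n3→n6→n7→n5→n1→n4: max(5, 2, 1, 4, 6) = 6
Smallest bottleneck: 6.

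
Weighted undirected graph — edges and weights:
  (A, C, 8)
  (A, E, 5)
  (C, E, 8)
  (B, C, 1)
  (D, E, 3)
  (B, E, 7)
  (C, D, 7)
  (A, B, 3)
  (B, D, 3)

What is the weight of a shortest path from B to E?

6

A few of the B→E routes:
B-E: 7
B-C-E: 1 + 8 = 9
B-D-E: 3 + 3 = 6
B-C-A-E: 1 + 8 + 5 = 14
B-C-D-E: 1 + 7 + 3 = 11
B-A-E: 3 + 5 = 8
Best route has total 6.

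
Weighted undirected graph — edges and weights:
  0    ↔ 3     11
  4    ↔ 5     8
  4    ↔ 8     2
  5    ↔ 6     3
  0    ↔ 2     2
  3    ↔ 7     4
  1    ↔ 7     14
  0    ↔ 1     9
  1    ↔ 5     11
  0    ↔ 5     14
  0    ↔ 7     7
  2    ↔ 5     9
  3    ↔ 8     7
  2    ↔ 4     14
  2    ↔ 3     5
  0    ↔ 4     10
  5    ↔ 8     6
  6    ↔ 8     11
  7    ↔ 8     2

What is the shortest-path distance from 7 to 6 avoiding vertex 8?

21

Some routes from 7 to 6 avoiding 8:
7 - 0 - 2 - 5 - 6: 7 + 2 + 9 + 3 = 21
7 - 3 - 2 - 5 - 6: 4 + 5 + 9 + 3 = 21
7 - 0 - 5 - 6: 7 + 14 + 3 = 24
Best route has total 21.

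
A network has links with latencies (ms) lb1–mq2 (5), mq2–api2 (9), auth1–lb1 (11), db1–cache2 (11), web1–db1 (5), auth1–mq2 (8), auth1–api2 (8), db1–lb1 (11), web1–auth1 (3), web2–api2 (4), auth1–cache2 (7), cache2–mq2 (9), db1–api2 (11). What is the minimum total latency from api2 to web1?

Comparing a few candidate routes:
api2→mq2→cache2→auth1→web1: 9 + 9 + 7 + 3 = 28
api2→db1→web1: 11 + 5 = 16
api2→mq2→auth1→web1: 9 + 8 + 3 = 20
api2→auth1→web1: 8 + 3 = 11
api2→mq2→lb1→auth1→web1: 9 + 5 + 11 + 3 = 28
api2→mq2→lb1→db1→web1: 9 + 5 + 11 + 5 = 30
Shortest: 11 ms.

11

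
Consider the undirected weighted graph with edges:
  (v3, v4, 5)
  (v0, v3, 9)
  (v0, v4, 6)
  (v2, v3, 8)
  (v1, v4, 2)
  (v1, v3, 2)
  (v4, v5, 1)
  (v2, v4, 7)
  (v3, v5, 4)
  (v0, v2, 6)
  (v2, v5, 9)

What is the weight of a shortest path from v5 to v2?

8

Some routes from v5 to v2:
v5 → v4 → v1 → v3 → v2: 1 + 2 + 2 + 8 = 13
v5 → v3 → v2: 4 + 8 = 12
v5 → v2: 9
v5 → v4 → v0 → v2: 1 + 6 + 6 = 13
v5 → v4 → v3 → v2: 1 + 5 + 8 = 14
v5 → v4 → v2: 1 + 7 = 8
Shortest: 8.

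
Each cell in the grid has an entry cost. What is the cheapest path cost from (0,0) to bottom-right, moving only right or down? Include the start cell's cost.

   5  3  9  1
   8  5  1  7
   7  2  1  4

Best path: [0,0] → [0,1] → [1,1] → [1,2] → [2,2] → [2,3]
Cost: 5 + 3 + 5 + 1 + 1 + 4 = 19
(Top row then right column would cost 29.)

19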